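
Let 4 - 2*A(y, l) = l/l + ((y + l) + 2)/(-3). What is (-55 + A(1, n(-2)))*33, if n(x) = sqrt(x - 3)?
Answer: -1749 + 11*I*sqrt(5)/2 ≈ -1749.0 + 12.298*I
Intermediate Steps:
n(x) = sqrt(-3 + x)
A(y, l) = 11/6 + l/6 + y/6 (A(y, l) = 2 - (l/l + ((y + l) + 2)/(-3))/2 = 2 - (1 + ((l + y) + 2)*(-1/3))/2 = 2 - (1 + (2 + l + y)*(-1/3))/2 = 2 - (1 + (-2/3 - l/3 - y/3))/2 = 2 - (1/3 - l/3 - y/3)/2 = 2 + (-1/6 + l/6 + y/6) = 11/6 + l/6 + y/6)
(-55 + A(1, n(-2)))*33 = (-55 + (11/6 + sqrt(-3 - 2)/6 + (1/6)*1))*33 = (-55 + (11/6 + sqrt(-5)/6 + 1/6))*33 = (-55 + (11/6 + (I*sqrt(5))/6 + 1/6))*33 = (-55 + (11/6 + I*sqrt(5)/6 + 1/6))*33 = (-55 + (2 + I*sqrt(5)/6))*33 = (-53 + I*sqrt(5)/6)*33 = -1749 + 11*I*sqrt(5)/2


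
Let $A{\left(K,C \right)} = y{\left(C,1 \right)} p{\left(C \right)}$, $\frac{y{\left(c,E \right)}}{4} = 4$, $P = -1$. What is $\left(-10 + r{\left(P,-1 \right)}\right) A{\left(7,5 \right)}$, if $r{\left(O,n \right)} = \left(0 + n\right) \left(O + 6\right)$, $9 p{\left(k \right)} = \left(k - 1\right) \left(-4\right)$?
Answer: $\frac{1280}{3} \approx 426.67$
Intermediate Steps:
$p{\left(k \right)} = \frac{4}{9} - \frac{4 k}{9}$ ($p{\left(k \right)} = \frac{\left(k - 1\right) \left(-4\right)}{9} = \frac{\left(-1 + k\right) \left(-4\right)}{9} = \frac{4 - 4 k}{9} = \frac{4}{9} - \frac{4 k}{9}$)
$y{\left(c,E \right)} = 16$ ($y{\left(c,E \right)} = 4 \cdot 4 = 16$)
$A{\left(K,C \right)} = \frac{64}{9} - \frac{64 C}{9}$ ($A{\left(K,C \right)} = 16 \left(\frac{4}{9} - \frac{4 C}{9}\right) = \frac{64}{9} - \frac{64 C}{9}$)
$r{\left(O,n \right)} = n \left(6 + O\right)$
$\left(-10 + r{\left(P,-1 \right)}\right) A{\left(7,5 \right)} = \left(-10 - \left(6 - 1\right)\right) \left(\frac{64}{9} - \frac{320}{9}\right) = \left(-10 - 5\right) \left(\frac{64}{9} - \frac{320}{9}\right) = \left(-10 - 5\right) \left(- \frac{256}{9}\right) = \left(-15\right) \left(- \frac{256}{9}\right) = \frac{1280}{3}$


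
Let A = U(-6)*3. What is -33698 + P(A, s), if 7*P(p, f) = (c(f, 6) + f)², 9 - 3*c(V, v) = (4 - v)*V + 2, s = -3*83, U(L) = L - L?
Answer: -590330/63 ≈ -9370.3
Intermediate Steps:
U(L) = 0
s = -249
c(V, v) = 7/3 - V*(4 - v)/3 (c(V, v) = 3 - ((4 - v)*V + 2)/3 = 3 - (V*(4 - v) + 2)/3 = 3 - (2 + V*(4 - v))/3 = 3 + (-⅔ - V*(4 - v)/3) = 7/3 - V*(4 - v)/3)
A = 0 (A = 0*3 = 0)
P(p, f) = (7/3 + 5*f/3)²/7 (P(p, f) = ((7/3 - 4*f/3 + (⅓)*f*6) + f)²/7 = ((7/3 - 4*f/3 + 2*f) + f)²/7 = ((7/3 + 2*f/3) + f)²/7 = (7/3 + 5*f/3)²/7)
-33698 + P(A, s) = -33698 + (7 + 5*(-249))²/63 = -33698 + (7 - 1245)²/63 = -33698 + (1/63)*(-1238)² = -33698 + (1/63)*1532644 = -33698 + 1532644/63 = -590330/63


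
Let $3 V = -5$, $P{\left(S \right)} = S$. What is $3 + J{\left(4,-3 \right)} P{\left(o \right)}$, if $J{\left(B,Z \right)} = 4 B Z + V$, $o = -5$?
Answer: $\frac{754}{3} \approx 251.33$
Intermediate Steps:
$V = - \frac{5}{3}$ ($V = \frac{1}{3} \left(-5\right) = - \frac{5}{3} \approx -1.6667$)
$J{\left(B,Z \right)} = - \frac{5}{3} + 4 B Z$ ($J{\left(B,Z \right)} = 4 B Z - \frac{5}{3} = - \frac{5}{3} + 4 B Z$)
$3 + J{\left(4,-3 \right)} P{\left(o \right)} = 3 + \left(- \frac{5}{3} + 4 \cdot 4 \left(-3\right)\right) \left(-5\right) = 3 + \left(- \frac{5}{3} - 48\right) \left(-5\right) = 3 - - \frac{745}{3} = 3 + \frac{745}{3} = \frac{754}{3}$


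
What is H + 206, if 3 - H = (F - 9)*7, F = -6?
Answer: 314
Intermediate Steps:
H = 108 (H = 3 - (-6 - 9)*7 = 3 - (-15)*7 = 3 - 1*(-105) = 3 + 105 = 108)
H + 206 = 108 + 206 = 314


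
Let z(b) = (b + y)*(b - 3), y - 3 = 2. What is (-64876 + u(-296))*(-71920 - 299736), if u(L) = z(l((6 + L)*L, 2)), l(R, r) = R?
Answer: -2738589006046184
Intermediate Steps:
y = 5 (y = 3 + 2 = 5)
z(b) = (-3 + b)*(5 + b) (z(b) = (b + 5)*(b - 3) = (5 + b)*(-3 + b) = (-3 + b)*(5 + b))
u(L) = -15 + L²*(6 + L)² + 2*L*(6 + L) (u(L) = -15 + ((6 + L)*L)² + 2*((6 + L)*L) = -15 + (L*(6 + L))² + 2*(L*(6 + L)) = -15 + L²*(6 + L)² + 2*L*(6 + L))
(-64876 + u(-296))*(-71920 - 299736) = (-64876 + (-15 + (-296)²*(6 - 296)² + 2*(-296)*(6 - 296)))*(-71920 - 299736) = (-64876 + (-15 + 87616*(-290)² + 2*(-296)*(-290)))*(-371656) = (-64876 + (-15 + 87616*84100 + 171680))*(-371656) = (-64876 + (-15 + 7368505600 + 171680))*(-371656) = (-64876 + 7368677265)*(-371656) = 7368612389*(-371656) = -2738589006046184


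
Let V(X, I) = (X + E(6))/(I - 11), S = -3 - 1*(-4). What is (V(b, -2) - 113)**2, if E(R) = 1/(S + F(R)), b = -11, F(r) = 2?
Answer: 19140625/1521 ≈ 12584.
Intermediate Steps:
S = 1 (S = -3 + 4 = 1)
E(R) = 1/3 (E(R) = 1/(1 + 2) = 1/3)
V(X, I) = (1/3 + X)/(-11 + I) (V(X, I) = (X + 1/3)/(I - 11) = (1/3 + X)/(-11 + I))
(V(b, -2) - 113)**2 = ((1/3 - 11)/(-11 - 2) - 113)**2 = (-32/3/(-13) - 113)**2 = (-1/13*(-32/3) - 113)**2 = (32/39 - 113)**2 = (-4375/39)**2 = 19140625/1521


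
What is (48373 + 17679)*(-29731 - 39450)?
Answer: -4569543412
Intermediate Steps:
(48373 + 17679)*(-29731 - 39450) = 66052*(-69181) = -4569543412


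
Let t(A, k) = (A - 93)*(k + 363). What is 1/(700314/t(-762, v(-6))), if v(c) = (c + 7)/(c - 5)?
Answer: -568860/1283909 ≈ -0.44307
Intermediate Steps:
v(c) = (7 + c)/(-5 + c)
t(A, k) = (-93 + A)*(363 + k)
1/(700314/t(-762, v(-6))) = 1/(700314/(-33759 - 93*(7 - 6)/(-5 - 6) + 363*(-762) - 762*(7 - 6)/(-5 - 6))) = 1/(700314/(-33759 - 93/(-11) - 276606 - 762/(-11))) = 1/(700314/(-33759 - (-93)/11 - 276606 - (-762)/11)) = 1/(700314/(-33759 - 93*(-1/11) - 276606 - 762*(-1/11))) = 1/(700314/(-33759 + 93/11 - 276606 + 762/11)) = 1/(700314/(-3413160/11)) = 1/(700314*(-11/3413160)) = 1/(-1283909/568860) = -568860/1283909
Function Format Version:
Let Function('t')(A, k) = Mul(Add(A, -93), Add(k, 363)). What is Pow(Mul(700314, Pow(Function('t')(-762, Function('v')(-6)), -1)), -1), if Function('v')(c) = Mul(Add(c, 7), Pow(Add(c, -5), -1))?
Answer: Rational(-568860, 1283909) ≈ -0.44307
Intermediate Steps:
Function('v')(c) = Mul(Pow(Add(-5, c), -1), Add(7, c)) (Function('v')(c) = Mul(Add(7, c), Pow(Add(-5, c), -1)) = Mul(Pow(Add(-5, c), -1), Add(7, c)))
Function('t')(A, k) = Mul(Add(-93, A), Add(363, k))
Pow(Mul(700314, Pow(Function('t')(-762, Function('v')(-6)), -1)), -1) = Pow(Mul(700314, Pow(Add(-33759, Mul(-93, Mul(Pow(Add(-5, -6), -1), Add(7, -6))), Mul(363, -762), Mul(-762, Mul(Pow(Add(-5, -6), -1), Add(7, -6)))), -1)), -1) = Pow(Mul(700314, Pow(Add(-33759, Mul(-93, Mul(Pow(-11, -1), 1)), -276606, Mul(-762, Mul(Pow(-11, -1), 1))), -1)), -1) = Pow(Mul(700314, Pow(Add(-33759, Mul(-93, Mul(Rational(-1, 11), 1)), -276606, Mul(-762, Mul(Rational(-1, 11), 1))), -1)), -1) = Pow(Mul(700314, Pow(Add(-33759, Mul(-93, Rational(-1, 11)), -276606, Mul(-762, Rational(-1, 11))), -1)), -1) = Pow(Mul(700314, Pow(Add(-33759, Rational(93, 11), -276606, Rational(762, 11)), -1)), -1) = Pow(Mul(700314, Pow(Rational(-3413160, 11), -1)), -1) = Pow(Mul(700314, Rational(-11, 3413160)), -1) = Pow(Rational(-1283909, 568860), -1) = Rational(-568860, 1283909)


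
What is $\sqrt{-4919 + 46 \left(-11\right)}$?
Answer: $5 i \sqrt{217} \approx 73.655 i$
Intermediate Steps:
$\sqrt{-4919 + 46 \left(-11\right)} = \sqrt{-4919 - 506} = \sqrt{-5425} = 5 i \sqrt{217}$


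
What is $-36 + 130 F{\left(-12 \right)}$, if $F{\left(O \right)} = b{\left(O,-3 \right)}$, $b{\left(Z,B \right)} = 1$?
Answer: $94$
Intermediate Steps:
$F{\left(O \right)} = 1$
$-36 + 130 F{\left(-12 \right)} = -36 + 130 \cdot 1 = -36 + 130 = 94$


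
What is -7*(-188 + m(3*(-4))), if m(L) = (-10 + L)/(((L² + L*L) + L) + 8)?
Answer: 186949/142 ≈ 1316.5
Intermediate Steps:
m(L) = (-10 + L)/(8 + L + 2*L²) (m(L) = (-10 + L)/(((L² + L²) + L) + 8) = (-10 + L)/((2*L² + L) + 8) = (-10 + L)/((L + 2*L²) + 8) = (-10 + L)/(8 + L + 2*L²))
-7*(-188 + m(3*(-4))) = -7*(-188 + (-10 + 3*(-4))/(8 + 3*(-4) + 2*(3*(-4))²)) = -7*(-188 + (-10 - 12)/(8 - 12 + 2*(-12)²)) = -7*(-188 - 22/(8 - 12 + 2*144)) = -7*(-188 - 22/(8 - 12 + 288)) = -7*(-188 - 22/284) = -7*(-188 + (1/284)*(-22)) = -7*(-188 - 11/142) = -7*(-26707/142) = 186949/142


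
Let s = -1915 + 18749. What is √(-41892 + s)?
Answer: I*√25058 ≈ 158.3*I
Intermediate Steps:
s = 16834
√(-41892 + s) = √(-41892 + 16834) = √(-25058) = I*√25058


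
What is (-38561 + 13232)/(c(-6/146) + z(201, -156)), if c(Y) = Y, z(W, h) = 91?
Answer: -1849017/6640 ≈ -278.47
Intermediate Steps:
(-38561 + 13232)/(c(-6/146) + z(201, -156)) = (-38561 + 13232)/(-6/146 + 91) = -25329/(-6*1/146 + 91) = -25329/(-3/73 + 91) = -25329/6640/73 = -25329*73/6640 = -1849017/6640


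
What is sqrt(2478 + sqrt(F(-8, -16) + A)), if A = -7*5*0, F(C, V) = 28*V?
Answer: sqrt(2478 + 8*I*sqrt(7)) ≈ 49.78 + 0.2126*I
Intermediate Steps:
A = 0 (A = -35*0 = 0)
sqrt(2478 + sqrt(F(-8, -16) + A)) = sqrt(2478 + sqrt(28*(-16) + 0)) = sqrt(2478 + sqrt(-448 + 0)) = sqrt(2478 + sqrt(-448)) = sqrt(2478 + 8*I*sqrt(7))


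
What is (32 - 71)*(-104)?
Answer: 4056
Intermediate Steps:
(32 - 71)*(-104) = -39*(-104) = 4056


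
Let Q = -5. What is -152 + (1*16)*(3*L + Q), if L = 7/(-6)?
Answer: -288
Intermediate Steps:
L = -7/6 (L = 7*(-⅙) = -7/6 ≈ -1.1667)
-152 + (1*16)*(3*L + Q) = -152 + (1*16)*(3*(-7/6) - 5) = -152 + 16*(-7/2 - 5) = -152 + 16*(-17/2) = -152 - 136 = -288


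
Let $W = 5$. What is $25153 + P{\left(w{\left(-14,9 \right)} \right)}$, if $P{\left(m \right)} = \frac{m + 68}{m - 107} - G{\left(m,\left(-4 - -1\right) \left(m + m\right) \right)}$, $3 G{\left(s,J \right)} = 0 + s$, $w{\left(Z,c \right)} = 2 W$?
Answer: $\frac{7318319}{291} \approx 25149.0$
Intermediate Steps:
$w{\left(Z,c \right)} = 10$ ($w{\left(Z,c \right)} = 2 \cdot 5 = 10$)
$G{\left(s,J \right)} = \frac{s}{3}$ ($G{\left(s,J \right)} = \frac{0 + s}{3} = \frac{s}{3}$)
$P{\left(m \right)} = - \frac{m}{3} + \frac{68 + m}{-107 + m}$ ($P{\left(m \right)} = \frac{m + 68}{m - 107} - \frac{m}{3} = \frac{68 + m}{-107 + m} - \frac{m}{3} = - \frac{m}{3} + \frac{68 + m}{-107 + m}$)
$25153 + P{\left(w{\left(-14,9 \right)} \right)} = 25153 + \frac{204 - 10^{2} + 110 \cdot 10}{3 \left(-107 + 10\right)} = 25153 + \frac{204 - 100 + 1100}{3 \left(-97\right)} = 25153 + \frac{1}{3} \left(- \frac{1}{97}\right) \left(204 - 100 + 1100\right) = 25153 + \frac{1}{3} \left(- \frac{1}{97}\right) 1204 = 25153 - \frac{1204}{291} = \frac{7318319}{291}$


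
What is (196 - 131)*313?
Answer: 20345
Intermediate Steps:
(196 - 131)*313 = 65*313 = 20345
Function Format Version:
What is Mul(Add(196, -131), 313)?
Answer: 20345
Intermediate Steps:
Mul(Add(196, -131), 313) = Mul(65, 313) = 20345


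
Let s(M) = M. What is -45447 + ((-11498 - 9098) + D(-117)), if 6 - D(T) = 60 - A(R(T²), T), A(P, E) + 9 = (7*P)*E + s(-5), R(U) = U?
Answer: -11277402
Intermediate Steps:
A(P, E) = -14 + 7*E*P (A(P, E) = -9 + ((7*P)*E - 5) = -9 + (7*E*P - 5) = -9 + (-5 + 7*E*P) = -14 + 7*E*P)
D(T) = -68 + 7*T³ (D(T) = 6 - (60 - (-14 + 7*T*T²)) = 6 - (60 - (-14 + 7*T³)) = 6 - (60 + (14 - 7*T³)) = 6 - (74 - 7*T³) = 6 + (-74 + 7*T³) = -68 + 7*T³)
-45447 + ((-11498 - 9098) + D(-117)) = -45447 + ((-11498 - 9098) + (-68 + 7*(-117)³)) = -45447 + (-20596 + (-68 + 7*(-1601613))) = -45447 + (-20596 + (-68 - 11211291)) = -45447 + (-20596 - 11211359) = -45447 - 11231955 = -11277402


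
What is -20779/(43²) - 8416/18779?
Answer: -405770025/34722371 ≈ -11.686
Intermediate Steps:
-20779/(43²) - 8416/18779 = -20779/1849 - 8416*1/18779 = -20779*1/1849 - 8416/18779 = -20779/1849 - 8416/18779 = -405770025/34722371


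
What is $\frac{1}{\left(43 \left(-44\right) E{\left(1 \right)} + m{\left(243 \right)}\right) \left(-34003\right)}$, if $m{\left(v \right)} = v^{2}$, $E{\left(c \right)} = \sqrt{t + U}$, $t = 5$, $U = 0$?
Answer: $- \frac{59049}{117952533412243} - \frac{1892 \sqrt{5}}{117952533412243} \approx -5.3648 \cdot 10^{-10}$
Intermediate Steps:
$E{\left(c \right)} = \sqrt{5}$ ($E{\left(c \right)} = \sqrt{5 + 0} = \sqrt{5}$)
$\frac{1}{\left(43 \left(-44\right) E{\left(1 \right)} + m{\left(243 \right)}\right) \left(-34003\right)} = \frac{1}{\left(43 \left(-44\right) \sqrt{5} + 243^{2}\right) \left(-34003\right)} = \frac{1}{- 1892 \sqrt{5} + 59049} \left(- \frac{1}{34003}\right) = \frac{1}{59049 - 1892 \sqrt{5}} \left(- \frac{1}{34003}\right) = - \frac{1}{34003 \left(59049 - 1892 \sqrt{5}\right)}$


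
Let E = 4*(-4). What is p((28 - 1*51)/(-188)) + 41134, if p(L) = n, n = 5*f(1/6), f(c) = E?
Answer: 41054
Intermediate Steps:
E = -16
f(c) = -16
n = -80 (n = 5*(-16) = -80)
p(L) = -80
p((28 - 1*51)/(-188)) + 41134 = -80 + 41134 = 41054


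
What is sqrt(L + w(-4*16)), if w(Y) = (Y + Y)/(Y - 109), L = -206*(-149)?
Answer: sqrt(918662870)/173 ≈ 175.20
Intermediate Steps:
L = 30694
w(Y) = 2*Y/(-109 + Y) (w(Y) = (2*Y)/(-109 + Y) = 2*Y/(-109 + Y))
sqrt(L + w(-4*16)) = sqrt(30694 + 2*(-4*16)/(-109 - 4*16)) = sqrt(30694 + 2*(-64)/(-109 - 64)) = sqrt(30694 + 2*(-64)/(-173)) = sqrt(30694 + 2*(-64)*(-1/173)) = sqrt(30694 + 128/173) = sqrt(5310190/173) = sqrt(918662870)/173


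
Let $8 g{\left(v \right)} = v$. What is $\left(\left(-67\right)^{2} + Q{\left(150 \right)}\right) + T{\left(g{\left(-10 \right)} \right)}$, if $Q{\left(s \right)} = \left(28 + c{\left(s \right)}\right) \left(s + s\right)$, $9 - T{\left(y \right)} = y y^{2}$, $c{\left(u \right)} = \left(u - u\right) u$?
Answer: $\frac{825597}{64} \approx 12900.0$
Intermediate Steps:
$g{\left(v \right)} = \frac{v}{8}$
$c{\left(u \right)} = 0$ ($c{\left(u \right)} = 0 u = 0$)
$T{\left(y \right)} = 9 - y^{3}$ ($T{\left(y \right)} = 9 - y y^{2} = 9 - y^{3}$)
$Q{\left(s \right)} = 56 s$ ($Q{\left(s \right)} = \left(28 + 0\right) \left(s + s\right) = 28 \cdot 2 s = 56 s$)
$\left(\left(-67\right)^{2} + Q{\left(150 \right)}\right) + T{\left(g{\left(-10 \right)} \right)} = \left(\left(-67\right)^{2} + 56 \cdot 150\right) + \left(9 - \left(\frac{1}{8} \left(-10\right)\right)^{3}\right) = \left(4489 + 8400\right) + \left(9 - \left(- \frac{5}{4}\right)^{3}\right) = 12889 + \left(9 - - \frac{125}{64}\right) = 12889 + \left(9 + \frac{125}{64}\right) = 12889 + \frac{701}{64} = \frac{825597}{64}$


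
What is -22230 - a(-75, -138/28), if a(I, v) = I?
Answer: -22155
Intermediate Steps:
-22230 - a(-75, -138/28) = -22230 - 1*(-75) = -22230 + 75 = -22155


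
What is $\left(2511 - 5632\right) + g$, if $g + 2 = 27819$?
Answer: $24696$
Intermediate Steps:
$g = 27817$ ($g = -2 + 27819 = 27817$)
$\left(2511 - 5632\right) + g = \left(2511 - 5632\right) + 27817 = -3121 + 27817 = 24696$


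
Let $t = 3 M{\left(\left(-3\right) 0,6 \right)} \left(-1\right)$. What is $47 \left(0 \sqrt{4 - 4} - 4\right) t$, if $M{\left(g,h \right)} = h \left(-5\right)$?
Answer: $-16920$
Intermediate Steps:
$M{\left(g,h \right)} = - 5 h$
$t = 90$ ($t = 3 \left(\left(-5\right) 6\right) \left(-1\right) = 3 \left(-30\right) \left(-1\right) = \left(-90\right) \left(-1\right) = 90$)
$47 \left(0 \sqrt{4 - 4} - 4\right) t = 47 \left(0 \sqrt{4 - 4} - 4\right) 90 = 47 \left(0 \sqrt{0} - 4\right) 90 = 47 \left(0 \cdot 0 - 4\right) 90 = 47 \left(0 - 4\right) 90 = 47 \left(-4\right) 90 = \left(-188\right) 90 = -16920$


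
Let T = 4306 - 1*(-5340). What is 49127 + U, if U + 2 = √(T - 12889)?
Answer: 49125 + I*√3243 ≈ 49125.0 + 56.947*I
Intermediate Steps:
T = 9646 (T = 4306 + 5340 = 9646)
U = -2 + I*√3243 (U = -2 + √(9646 - 12889) = -2 + √(-3243) = -2 + I*√3243 ≈ -2.0 + 56.947*I)
49127 + U = 49127 + (-2 + I*√3243) = 49125 + I*√3243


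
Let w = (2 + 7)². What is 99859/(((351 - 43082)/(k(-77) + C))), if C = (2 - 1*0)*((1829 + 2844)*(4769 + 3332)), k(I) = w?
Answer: -7560527304193/42731 ≈ -1.7693e+8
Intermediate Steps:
w = 81 (w = 9² = 81)
k(I) = 81
C = 75711946 (C = (2 + 0)*(4673*8101) = 2*37855973 = 75711946)
99859/(((351 - 43082)/(k(-77) + C))) = 99859/(((351 - 43082)/(81 + 75711946))) = 99859/((-42731/75712027)) = 99859/((-42731*1/75712027)) = 99859/(-42731/75712027) = 99859*(-75712027/42731) = -7560527304193/42731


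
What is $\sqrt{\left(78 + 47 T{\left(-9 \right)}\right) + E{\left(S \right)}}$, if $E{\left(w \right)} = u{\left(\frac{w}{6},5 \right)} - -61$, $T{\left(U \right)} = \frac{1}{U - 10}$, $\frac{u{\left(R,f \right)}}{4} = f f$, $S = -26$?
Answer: $\frac{\sqrt{85386}}{19} \approx 15.379$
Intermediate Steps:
$u{\left(R,f \right)} = 4 f^{2}$ ($u{\left(R,f \right)} = 4 f f = 4 f^{2}$)
$T{\left(U \right)} = \frac{1}{-10 + U}$
$E{\left(w \right)} = 161$ ($E{\left(w \right)} = 4 \cdot 5^{2} - -61 = 4 \cdot 25 + 61 = 100 + 61 = 161$)
$\sqrt{\left(78 + 47 T{\left(-9 \right)}\right) + E{\left(S \right)}} = \sqrt{\left(78 + \frac{47}{-10 - 9}\right) + 161} = \sqrt{\left(78 + \frac{47}{-19}\right) + 161} = \sqrt{\left(78 + 47 \left(- \frac{1}{19}\right)\right) + 161} = \sqrt{\left(78 - \frac{47}{19}\right) + 161} = \sqrt{\frac{1435}{19} + 161} = \sqrt{\frac{4494}{19}} = \frac{\sqrt{85386}}{19}$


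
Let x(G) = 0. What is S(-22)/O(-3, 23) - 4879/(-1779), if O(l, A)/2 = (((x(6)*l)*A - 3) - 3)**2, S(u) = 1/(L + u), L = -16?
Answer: 4449055/1622448 ≈ 2.7422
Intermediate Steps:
S(u) = 1/(-16 + u)
O(l, A) = 72 (O(l, A) = 2*(((0*l)*A - 3) - 3)**2 = 2*((0*A - 3) - 3)**2 = 2*((0 - 3) - 3)**2 = 2*(-3 - 3)**2 = 2*(-6)**2 = 2*36 = 72)
S(-22)/O(-3, 23) - 4879/(-1779) = 1/(-16 - 22*72) - 4879/(-1779) = (1/72)/(-38) - 4879*(-1/1779) = -1/38*1/72 + 4879/1779 = -1/2736 + 4879/1779 = 4449055/1622448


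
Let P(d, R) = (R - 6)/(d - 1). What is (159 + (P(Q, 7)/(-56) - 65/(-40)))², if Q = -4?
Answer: 31606884/1225 ≈ 25802.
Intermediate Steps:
P(d, R) = (-6 + R)/(-1 + d)
(159 + (P(Q, 7)/(-56) - 65/(-40)))² = (159 + (((-6 + 7)/(-1 - 4))/(-56) - 65/(-40)))² = (159 + ((1/(-5))*(-1/56) - 65*(-1/40)))² = (159 + (-⅕*1*(-1/56) + 13/8))² = (159 + (-⅕*(-1/56) + 13/8))² = (159 + (1/280 + 13/8))² = (159 + 57/35)² = (5622/35)² = 31606884/1225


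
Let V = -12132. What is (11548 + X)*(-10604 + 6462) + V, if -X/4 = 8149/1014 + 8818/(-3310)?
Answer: -40070451648784/839085 ≈ -4.7755e+7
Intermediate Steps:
X = -18031738/839085 (X = -4*(8149/1014 + 8818/(-3310)) = -4*(8149*(1/1014) + 8818*(-1/3310)) = -4*(8149/1014 - 4409/1655) = -4*9015869/1678170 = -18031738/839085 ≈ -21.490)
(11548 + X)*(-10604 + 6462) + V = (11548 - 18031738/839085)*(-10604 + 6462) - 12132 = (9671721842/839085)*(-4142) - 12132 = -40060271869564/839085 - 12132 = -40070451648784/839085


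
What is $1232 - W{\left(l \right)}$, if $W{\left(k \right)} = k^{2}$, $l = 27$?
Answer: $503$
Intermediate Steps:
$1232 - W{\left(l \right)} = 1232 - 27^{2} = 1232 - 729 = 503$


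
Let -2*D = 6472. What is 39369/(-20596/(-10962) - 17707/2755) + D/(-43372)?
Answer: -222271359131348/25679617859 ≈ -8655.6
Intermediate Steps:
D = -3236 (D = -½*6472 = -3236)
39369/(-20596/(-10962) - 17707/2755) + D/(-43372) = 39369/(-20596/(-10962) - 17707/2755) - 3236/(-43372) = 39369/(-20596*(-1/10962) - 17707*1/2755) - 3236*(-1/43372) = 39369/(10298/5481 - 17707/2755) + 809/10843 = 39369/(-2368313/520695) + 809/10843 = 39369*(-520695/2368313) + 809/10843 = -20499241455/2368313 + 809/10843 = -222271359131348/25679617859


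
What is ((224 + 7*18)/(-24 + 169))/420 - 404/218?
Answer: -35039/18966 ≈ -1.8475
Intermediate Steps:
((224 + 7*18)/(-24 + 169))/420 - 404/218 = ((224 + 126)/145)*(1/420) - 404*1/218 = (350*(1/145))*(1/420) - 202/109 = (70/29)*(1/420) - 202/109 = 1/174 - 202/109 = -35039/18966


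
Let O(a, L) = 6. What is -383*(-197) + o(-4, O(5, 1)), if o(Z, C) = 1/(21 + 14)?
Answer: 2640786/35 ≈ 75451.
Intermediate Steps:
o(Z, C) = 1/35
-383*(-197) + o(-4, O(5, 1)) = -383*(-197) + 1/35 = 75451 + 1/35 = 2640786/35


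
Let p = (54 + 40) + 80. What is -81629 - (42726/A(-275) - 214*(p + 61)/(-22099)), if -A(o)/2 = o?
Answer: -45142157292/552475 ≈ -81709.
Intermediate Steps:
p = 174 (p = 94 + 80 = 174)
A(o) = -2*o
-81629 - (42726/A(-275) - 214*(p + 61)/(-22099)) = -81629 - (42726/((-2*(-275))) - 214*(174 + 61)/(-22099)) = -81629 - (42726/550 - 214*235*(-1/22099)) = -81629 - (42726*(1/550) - 50290*(-1/22099)) = -81629 - (21363/275 + 50290/22099) = -81629 - 1*44175517/552475 = -81629 - 44175517/552475 = -45142157292/552475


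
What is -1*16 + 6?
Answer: -10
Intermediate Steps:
-1*16 + 6 = -16 + 6 = -10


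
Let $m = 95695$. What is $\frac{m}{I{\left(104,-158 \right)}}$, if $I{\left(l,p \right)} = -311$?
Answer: $- \frac{95695}{311} \approx -307.7$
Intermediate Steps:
$\frac{m}{I{\left(104,-158 \right)}} = \frac{95695}{-311} = 95695 \left(- \frac{1}{311}\right) = - \frac{95695}{311}$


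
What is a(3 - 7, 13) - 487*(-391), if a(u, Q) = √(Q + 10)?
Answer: 190417 + √23 ≈ 1.9042e+5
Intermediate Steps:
a(u, Q) = √(10 + Q)
a(3 - 7, 13) - 487*(-391) = √(10 + 13) - 487*(-391) = √23 + 190417 = 190417 + √23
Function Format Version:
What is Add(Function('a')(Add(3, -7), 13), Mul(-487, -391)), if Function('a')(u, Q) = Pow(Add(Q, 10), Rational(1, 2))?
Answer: Add(190417, Pow(23, Rational(1, 2))) ≈ 1.9042e+5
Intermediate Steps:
Function('a')(u, Q) = Pow(Add(10, Q), Rational(1, 2))
Add(Function('a')(Add(3, -7), 13), Mul(-487, -391)) = Add(Pow(Add(10, 13), Rational(1, 2)), Mul(-487, -391)) = Add(Pow(23, Rational(1, 2)), 190417) = Add(190417, Pow(23, Rational(1, 2)))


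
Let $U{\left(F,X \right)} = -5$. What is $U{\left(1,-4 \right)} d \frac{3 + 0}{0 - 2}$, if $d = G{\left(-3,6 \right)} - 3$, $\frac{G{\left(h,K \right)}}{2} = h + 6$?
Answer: $\frac{45}{2} \approx 22.5$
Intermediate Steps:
$G{\left(h,K \right)} = 12 + 2 h$ ($G{\left(h,K \right)} = 2 \left(h + 6\right) = 2 \left(6 + h\right) = 12 + 2 h$)
$d = 3$ ($d = \left(12 + 2 \left(-3\right)\right) - 3 = \left(12 - 6\right) - 3 = 6 - 3 = 3$)
$U{\left(1,-4 \right)} d \frac{3 + 0}{0 - 2} = \left(-5\right) 3 \frac{3 + 0}{0 - 2} = - 15 \frac{3}{-2} = - 15 \cdot 3 \left(- \frac{1}{2}\right) = \left(-15\right) \left(- \frac{3}{2}\right) = \frac{45}{2}$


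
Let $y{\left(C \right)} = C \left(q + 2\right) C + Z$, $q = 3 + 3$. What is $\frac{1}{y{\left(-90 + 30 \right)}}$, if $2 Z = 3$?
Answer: $\frac{2}{57603} \approx 3.472 \cdot 10^{-5}$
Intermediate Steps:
$Z = \frac{3}{2}$ ($Z = \frac{1}{2} \cdot 3 = \frac{3}{2} \approx 1.5$)
$q = 6$
$y{\left(C \right)} = \frac{3}{2} + 8 C^{2}$ ($y{\left(C \right)} = C \left(6 + 2\right) C + \frac{3}{2} = C 8 C + \frac{3}{2} = 8 C^{2} + \frac{3}{2} = \frac{3}{2} + 8 C^{2}$)
$\frac{1}{y{\left(-90 + 30 \right)}} = \frac{1}{\frac{3}{2} + 8 \left(-90 + 30\right)^{2}} = \frac{1}{\frac{3}{2} + 8 \left(-60\right)^{2}} = \frac{1}{\frac{3}{2} + 8 \cdot 3600} = \frac{1}{\frac{3}{2} + 28800} = \frac{1}{\frac{57603}{2}} = \frac{2}{57603}$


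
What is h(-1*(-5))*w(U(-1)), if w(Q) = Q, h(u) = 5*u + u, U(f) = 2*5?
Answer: 300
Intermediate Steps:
U(f) = 10
h(u) = 6*u
h(-1*(-5))*w(U(-1)) = (6*(-1*(-5)))*10 = (6*5)*10 = 30*10 = 300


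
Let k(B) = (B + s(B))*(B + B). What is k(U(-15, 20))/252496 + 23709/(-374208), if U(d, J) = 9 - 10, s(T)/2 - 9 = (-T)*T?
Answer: -124951123/1968458816 ≈ -0.063477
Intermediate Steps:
s(T) = 18 - 2*T² (s(T) = 18 + 2*((-T)*T) = 18 + 2*(-T²) = 18 - 2*T²)
U(d, J) = -1
k(B) = 2*B*(18 + B - 2*B²) (k(B) = (B + (18 - 2*B²))*(B + B) = (18 + B - 2*B²)*(2*B) = 2*B*(18 + B - 2*B²))
k(U(-15, 20))/252496 + 23709/(-374208) = (2*(-1)*(18 - 1 - 2*(-1)²))/252496 + 23709/(-374208) = (2*(-1)*(18 - 1 - 2*1))*(1/252496) + 23709*(-1/374208) = (2*(-1)*(18 - 1 - 2))*(1/252496) - 7903/124736 = (2*(-1)*15)*(1/252496) - 7903/124736 = -30*1/252496 - 7903/124736 = -15/126248 - 7903/124736 = -124951123/1968458816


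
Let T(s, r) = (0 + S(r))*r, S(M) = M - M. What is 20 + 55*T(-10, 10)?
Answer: 20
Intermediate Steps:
S(M) = 0
T(s, r) = 0 (T(s, r) = (0 + 0)*r = 0*r = 0)
20 + 55*T(-10, 10) = 20 + 55*0 = 20 + 0 = 20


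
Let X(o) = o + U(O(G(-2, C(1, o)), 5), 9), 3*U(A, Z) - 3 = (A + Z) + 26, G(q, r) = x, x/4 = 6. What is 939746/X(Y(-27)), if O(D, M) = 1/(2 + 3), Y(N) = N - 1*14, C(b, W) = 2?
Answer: -7048095/212 ≈ -33246.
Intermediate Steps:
Y(N) = -14 + N (Y(N) = N - 14 = -14 + N)
x = 24 (x = 4*6 = 24)
G(q, r) = 24
O(D, M) = 1/5
U(A, Z) = 29/3 + A/3 + Z/3 (U(A, Z) = 1 + ((A + Z) + 26)/3 = 1 + (26 + A + Z)/3 = 1 + (26/3 + A/3 + Z/3) = 29/3 + A/3 + Z/3)
X(o) = 191/15 + o (X(o) = o + (29/3 + (1/3)*(1/5) + (1/3)*9) = o + (29/3 + 1/15 + 3) = o + 191/15 = 191/15 + o)
939746/X(Y(-27)) = 939746/(191/15 + (-14 - 27)) = 939746/(191/15 - 41) = 939746/(-424/15) = 939746*(-15/424) = -7048095/212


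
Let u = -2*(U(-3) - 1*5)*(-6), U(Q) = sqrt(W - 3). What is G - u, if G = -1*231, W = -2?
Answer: -171 - 12*I*sqrt(5) ≈ -171.0 - 26.833*I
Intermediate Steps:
U(Q) = I*sqrt(5) (U(Q) = sqrt(-2 - 3) = sqrt(-5) = I*sqrt(5))
G = -231
u = -60 + 12*I*sqrt(5) (u = -2*(I*sqrt(5) - 1*5)*(-6) = -2*(I*sqrt(5) - 5)*(-6) = -2*(-5 + I*sqrt(5))*(-6) = (10 - 2*I*sqrt(5))*(-6) = -60 + 12*I*sqrt(5) ≈ -60.0 + 26.833*I)
G - u = -231 - (-60 + 12*I*sqrt(5)) = -231 + (60 - 12*I*sqrt(5)) = -171 - 12*I*sqrt(5)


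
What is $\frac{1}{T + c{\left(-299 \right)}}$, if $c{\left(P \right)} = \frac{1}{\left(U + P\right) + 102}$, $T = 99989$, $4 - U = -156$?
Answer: $\frac{37}{3699592} \approx 1.0001 \cdot 10^{-5}$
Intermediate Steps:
$U = 160$ ($U = 4 - -156 = 4 + 156 = 160$)
$c{\left(P \right)} = \frac{1}{262 + P}$ ($c{\left(P \right)} = \frac{1}{\left(160 + P\right) + 102} = \frac{1}{262 + P}$)
$\frac{1}{T + c{\left(-299 \right)}} = \frac{1}{99989 + \frac{1}{262 - 299}} = \frac{1}{99989 + \frac{1}{-37}} = \frac{1}{99989 - \frac{1}{37}} = \frac{1}{\frac{3699592}{37}} = \frac{37}{3699592}$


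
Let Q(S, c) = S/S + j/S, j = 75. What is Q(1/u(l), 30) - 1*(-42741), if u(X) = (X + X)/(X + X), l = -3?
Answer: 42817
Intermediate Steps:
u(X) = 1 (u(X) = (2*X)/((2*X)) = (2*X)*(1/(2*X)) = 1)
Q(S, c) = 1 + 75/S (Q(S, c) = S/S + 75/S = 1 + 75/S)
Q(1/u(l), 30) - 1*(-42741) = (75 + 1/1)/(1/1) - 1*(-42741) = (75 + 1)/1 + 42741 = 1*76 + 42741 = 76 + 42741 = 42817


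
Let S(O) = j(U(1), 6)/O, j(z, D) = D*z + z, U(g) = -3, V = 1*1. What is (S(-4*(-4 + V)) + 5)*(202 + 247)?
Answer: 5837/4 ≈ 1459.3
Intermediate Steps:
V = 1
j(z, D) = z + D*z
S(O) = -21/O (S(O) = (-3*(1 + 6))/O = (-3*7)/O = -21/O)
(S(-4*(-4 + V)) + 5)*(202 + 247) = (-21*(-1/(4*(-4 + 1))) + 5)*(202 + 247) = (-21/((-4*(-3))) + 5)*449 = (-21/((-1*(-12))) + 5)*449 = (-21/12 + 5)*449 = (-21*1/12 + 5)*449 = (-7/4 + 5)*449 = (13/4)*449 = 5837/4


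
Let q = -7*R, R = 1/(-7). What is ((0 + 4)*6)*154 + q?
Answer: 3697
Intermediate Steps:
R = -1/7 (R = 1*(-1/7) = -1/7 ≈ -0.14286)
q = 1 (q = -7*(-1/7) = 1)
((0 + 4)*6)*154 + q = ((0 + 4)*6)*154 + 1 = (4*6)*154 + 1 = 24*154 + 1 = 3696 + 1 = 3697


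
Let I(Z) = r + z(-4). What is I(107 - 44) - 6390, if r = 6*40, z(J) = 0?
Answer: -6150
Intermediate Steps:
r = 240
I(Z) = 240 (I(Z) = 240 + 0 = 240)
I(107 - 44) - 6390 = 240 - 6390 = -6150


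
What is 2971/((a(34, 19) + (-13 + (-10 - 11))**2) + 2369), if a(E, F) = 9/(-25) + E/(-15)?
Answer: 222825/264178 ≈ 0.84347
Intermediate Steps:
a(E, F) = -9/25 - E/15 (a(E, F) = 9*(-1/25) + E*(-1/15) = -9/25 - E/15)
2971/((a(34, 19) + (-13 + (-10 - 11))**2) + 2369) = 2971/(((-9/25 - 1/15*34) + (-13 + (-10 - 11))**2) + 2369) = 2971/(((-9/25 - 34/15) + (-13 - 21)**2) + 2369) = 2971/((-197/75 + (-34)**2) + 2369) = 2971/((-197/75 + 1156) + 2369) = 2971/(86503/75 + 2369) = 2971/(264178/75) = 2971*(75/264178) = 222825/264178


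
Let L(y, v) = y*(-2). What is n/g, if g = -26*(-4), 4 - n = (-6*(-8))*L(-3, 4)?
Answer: -71/26 ≈ -2.7308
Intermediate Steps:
L(y, v) = -2*y
n = -284 (n = 4 - (-6*(-8))*(-2*(-3)) = 4 - 48*6 = 4 - 1*288 = 4 - 288 = -284)
g = 104
n/g = -284/104 = -284*1/104 = -71/26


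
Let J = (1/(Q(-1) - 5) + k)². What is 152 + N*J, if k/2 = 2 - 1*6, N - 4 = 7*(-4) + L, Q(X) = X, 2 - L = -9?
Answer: -25741/36 ≈ -715.03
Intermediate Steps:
L = 11 (L = 2 - 1*(-9) = 2 + 9 = 11)
N = -13 (N = 4 + (7*(-4) + 11) = 4 + (-28 + 11) = 4 - 17 = -13)
k = -8 (k = 2*(2 - 1*6) = 2*(2 - 6) = 2*(-4) = -8)
J = 2401/36 (J = (1/(-1 - 5) - 8)² = (1/(-6) - 8)² = (-⅙ - 8)² = (-49/6)² = 2401/36 ≈ 66.694)
152 + N*J = 152 - 13*2401/36 = 152 - 31213/36 = -25741/36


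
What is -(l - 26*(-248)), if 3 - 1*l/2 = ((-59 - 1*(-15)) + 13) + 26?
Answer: -6464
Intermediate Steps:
l = 16 (l = 6 - 2*(((-59 - 1*(-15)) + 13) + 26) = 6 - 2*(((-59 + 15) + 13) + 26) = 6 - 2*((-44 + 13) + 26) = 6 - 2*(-31 + 26) = 6 - 2*(-5) = 6 + 10 = 16)
-(l - 26*(-248)) = -(16 - 26*(-248)) = -(16 + 6448) = -1*6464 = -6464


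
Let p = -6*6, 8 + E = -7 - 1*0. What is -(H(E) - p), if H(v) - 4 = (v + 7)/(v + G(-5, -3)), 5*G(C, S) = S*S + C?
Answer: -2880/71 ≈ -40.563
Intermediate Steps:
G(C, S) = C/5 + S²/5 (G(C, S) = (S*S + C)/5 = (S² + C)/5 = (C + S²)/5 = C/5 + S²/5)
E = -15 (E = -8 + (-7 - 1*0) = -8 + (-7 + 0) = -8 - 7 = -15)
H(v) = 4 + (7 + v)/(⅘ + v) (H(v) = 4 + (v + 7)/(v + ((⅕)*(-5) + (⅕)*(-3)²)) = 4 + (7 + v)/(v + (-1 + (⅕)*9)) = 4 + (7 + v)/(v + (-1 + 9/5)) = 4 + (7 + v)/(v + ⅘) = 4 + (7 + v)/(⅘ + v))
p = -36
-(H(E) - p) = -((51 + 25*(-15))/(4 + 5*(-15)) - 1*(-36)) = -((51 - 375)/(4 - 75) + 36) = -(-324/(-71) + 36) = -(-1/71*(-324) + 36) = -(324/71 + 36) = -1*2880/71 = -2880/71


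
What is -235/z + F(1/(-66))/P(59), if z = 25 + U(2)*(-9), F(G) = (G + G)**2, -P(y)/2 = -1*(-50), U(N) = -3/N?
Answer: -4653007/762300 ≈ -6.1039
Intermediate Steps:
P(y) = -100 (P(y) = -(-2)*(-50) = -2*50 = -100)
F(G) = 4*G**2 (F(G) = (2*G)**2 = 4*G**2)
z = 77/2 (z = 25 - 3/2*(-9) = 25 + 27/2 = 77/2 ≈ 38.500)
-235/z + F(1/(-66))/P(59) = -235/77/2 + (4*(1/(-66))**2)/(-100) = -235*2/77 + (4*(-1/66)**2)*(-1/100) = -470/77 + (4*(1/4356))*(-1/100) = -470/77 + (1/1089)*(-1/100) = -470/77 - 1/108900 = -4653007/762300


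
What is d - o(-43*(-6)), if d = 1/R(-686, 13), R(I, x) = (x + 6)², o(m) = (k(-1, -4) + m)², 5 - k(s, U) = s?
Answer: -25160255/361 ≈ -69696.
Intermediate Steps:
k(s, U) = 5 - s
o(m) = (6 + m)² (o(m) = ((5 - 1*(-1)) + m)² = ((5 + 1) + m)² = (6 + m)²)
R(I, x) = (6 + x)²
d = 1/361 (d = 1/((6 + 13)²) = 1/(19²) = 1/361 ≈ 0.0027701)
d - o(-43*(-6)) = 1/361 - (6 - 43*(-6))² = 1/361 - (6 + 258)² = 1/361 - 1*264² = 1/361 - 1*69696 = 1/361 - 69696 = -25160255/361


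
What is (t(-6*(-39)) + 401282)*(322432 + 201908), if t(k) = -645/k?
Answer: 2735287861590/13 ≈ 2.1041e+11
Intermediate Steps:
(t(-6*(-39)) + 401282)*(322432 + 201908) = (-645/((-6*(-39))) + 401282)*(322432 + 201908) = (-645/234 + 401282)*524340 = (-645*1/234 + 401282)*524340 = (-215/78 + 401282)*524340 = (31299781/78)*524340 = 2735287861590/13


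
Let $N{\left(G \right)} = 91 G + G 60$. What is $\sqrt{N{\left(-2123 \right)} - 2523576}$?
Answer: $i \sqrt{2844149} \approx 1686.5 i$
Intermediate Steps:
$N{\left(G \right)} = 151 G$ ($N{\left(G \right)} = 91 G + 60 G = 151 G$)
$\sqrt{N{\left(-2123 \right)} - 2523576} = \sqrt{151 \left(-2123\right) - 2523576} = \sqrt{-320573 - 2523576} = \sqrt{-2844149} = i \sqrt{2844149}$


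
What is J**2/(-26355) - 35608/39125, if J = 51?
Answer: -69347531/68742625 ≈ -1.0088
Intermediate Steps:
J**2/(-26355) - 35608/39125 = 51**2/(-26355) - 35608/39125 = 2601*(-1/26355) - 35608*1/39125 = -867/8785 - 35608/39125 = -69347531/68742625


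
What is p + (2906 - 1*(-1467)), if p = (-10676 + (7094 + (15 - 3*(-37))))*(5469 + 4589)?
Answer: -34756075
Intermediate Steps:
p = -34760448 (p = (-10676 + (7094 + (15 + 111)))*10058 = (-10676 + (7094 + 126))*10058 = (-10676 + 7220)*10058 = -3456*10058 = -34760448)
p + (2906 - 1*(-1467)) = -34760448 + (2906 - 1*(-1467)) = -34760448 + (2906 + 1467) = -34760448 + 4373 = -34756075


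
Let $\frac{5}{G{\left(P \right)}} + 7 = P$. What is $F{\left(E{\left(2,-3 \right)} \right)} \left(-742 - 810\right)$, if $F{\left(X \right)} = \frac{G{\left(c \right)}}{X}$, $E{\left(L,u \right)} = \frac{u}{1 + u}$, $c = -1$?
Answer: $\frac{1940}{3} \approx 646.67$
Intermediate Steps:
$E{\left(L,u \right)} = \frac{u}{1 + u}$
$G{\left(P \right)} = \frac{5}{-7 + P}$
$F{\left(X \right)} = - \frac{5}{8 X}$ ($F{\left(X \right)} = \frac{5 \frac{1}{-7 - 1}}{X} = \frac{5 \frac{1}{-8}}{X} = \frac{5 \left(- \frac{1}{8}\right)}{X} = - \frac{5}{8 X}$)
$F{\left(E{\left(2,-3 \right)} \right)} \left(-742 - 810\right) = - \frac{5}{8 \left(- \frac{3}{1 - 3}\right)} \left(-742 - 810\right) = - \frac{5}{8 \left(- \frac{3}{-2}\right)} \left(-1552\right) = - \frac{5}{8 \left(\left(-3\right) \left(- \frac{1}{2}\right)\right)} \left(-1552\right) = - \frac{5}{8 \cdot \frac{3}{2}} \left(-1552\right) = \left(- \frac{5}{8}\right) \frac{2}{3} \left(-1552\right) = \left(- \frac{5}{12}\right) \left(-1552\right) = \frac{1940}{3}$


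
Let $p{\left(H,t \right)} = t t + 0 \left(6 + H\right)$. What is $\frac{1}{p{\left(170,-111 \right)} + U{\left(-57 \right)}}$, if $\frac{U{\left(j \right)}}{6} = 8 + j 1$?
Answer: $\frac{1}{12027} \approx 8.3146 \cdot 10^{-5}$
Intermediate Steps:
$U{\left(j \right)} = 48 + 6 j$ ($U{\left(j \right)} = 6 \left(8 + j 1\right) = 6 \left(8 + j\right) = 48 + 6 j$)
$p{\left(H,t \right)} = t^{2}$ ($p{\left(H,t \right)} = t^{2} + 0 = t^{2}$)
$\frac{1}{p{\left(170,-111 \right)} + U{\left(-57 \right)}} = \frac{1}{\left(-111\right)^{2} + \left(48 + 6 \left(-57\right)\right)} = \frac{1}{12321 + \left(48 - 342\right)} = \frac{1}{12321 - 294} = \frac{1}{12027}$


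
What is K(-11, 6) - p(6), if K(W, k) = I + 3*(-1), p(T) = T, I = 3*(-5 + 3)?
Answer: -15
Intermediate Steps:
I = -6 (I = 3*(-2) = -6)
K(W, k) = -9 (K(W, k) = -6 + 3*(-1) = -6 - 3 = -9)
K(-11, 6) - p(6) = -9 - 1*6 = -9 - 6 = -15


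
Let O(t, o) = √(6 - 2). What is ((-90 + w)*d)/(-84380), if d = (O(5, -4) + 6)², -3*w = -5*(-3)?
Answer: 304/4219 ≈ 0.072055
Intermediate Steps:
O(t, o) = 2 (O(t, o) = √4 = 2)
w = -5 (w = -(-5)*(-3)/3 = -⅓*15 = -5)
d = 64 (d = (2 + 6)² = 8² = 64)
((-90 + w)*d)/(-84380) = ((-90 - 5)*64)/(-84380) = -95*64*(-1/84380) = -6080*(-1/84380) = 304/4219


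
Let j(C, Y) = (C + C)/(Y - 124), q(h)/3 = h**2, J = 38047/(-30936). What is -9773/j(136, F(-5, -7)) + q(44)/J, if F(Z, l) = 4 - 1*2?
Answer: -1754141977/5174392 ≈ -339.00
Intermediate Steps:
J = -38047/30936 (J = 38047*(-1/30936) = -38047/30936 ≈ -1.2299)
q(h) = 3*h**2
F(Z, l) = 2 (F(Z, l) = 4 - 2 = 2)
j(C, Y) = 2*C/(-124 + Y) (j(C, Y) = (2*C)/(-124 + Y) = 2*C/(-124 + Y))
-9773/j(136, F(-5, -7)) + q(44)/J = -9773/(2*136/(-124 + 2)) + (3*44**2)/(-38047/30936) = -9773/(2*136/(-122)) + (3*1936)*(-30936/38047) = -9773/(2*136*(-1/122)) + 5808*(-30936/38047) = -9773/(-136/61) - 179676288/38047 = -9773*(-61/136) - 179676288/38047 = 596153/136 - 179676288/38047 = -1754141977/5174392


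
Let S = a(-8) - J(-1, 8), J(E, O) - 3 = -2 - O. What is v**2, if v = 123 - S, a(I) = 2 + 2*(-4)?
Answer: 14884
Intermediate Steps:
J(E, O) = 1 - O (J(E, O) = 3 + (-2 - O) = 1 - O)
a(I) = -6 (a(I) = 2 - 8 = -6)
S = 1 (S = -6 - (1 - 1*8) = -6 - (1 - 8) = -6 - 1*(-7) = -6 + 7 = 1)
v = 122 (v = 123 - 1*1 = 123 - 1 = 122)
v**2 = 122**2 = 14884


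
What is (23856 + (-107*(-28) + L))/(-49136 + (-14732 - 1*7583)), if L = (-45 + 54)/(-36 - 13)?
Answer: -1315739/3501099 ≈ -0.37581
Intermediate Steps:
L = -9/49 (L = 9/(-49) = 9*(-1/49) = -9/49 ≈ -0.18367)
(23856 + (-107*(-28) + L))/(-49136 + (-14732 - 1*7583)) = (23856 + (-107*(-28) - 9/49))/(-49136 + (-14732 - 1*7583)) = (23856 + (2996 - 9/49))/(-49136 + (-14732 - 7583)) = (23856 + 146795/49)/(-49136 - 22315) = (1315739/49)/(-71451) = (1315739/49)*(-1/71451) = -1315739/3501099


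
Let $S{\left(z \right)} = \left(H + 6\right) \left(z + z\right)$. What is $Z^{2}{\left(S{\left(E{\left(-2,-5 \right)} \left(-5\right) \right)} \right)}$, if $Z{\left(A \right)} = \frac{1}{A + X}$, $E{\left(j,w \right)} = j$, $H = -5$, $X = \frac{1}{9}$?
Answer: $\frac{81}{32761} \approx 0.0024725$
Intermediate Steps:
$X = \frac{1}{9} \approx 0.11111$
$S{\left(z \right)} = 2 z$ ($S{\left(z \right)} = \left(-5 + 6\right) \left(z + z\right) = 1 \cdot 2 z = 2 z$)
$Z{\left(A \right)} = \frac{1}{\frac{1}{9} + A}$ ($Z{\left(A \right)} = \frac{1}{A + \frac{1}{9}} = \frac{1}{\frac{1}{9} + A}$)
$Z^{2}{\left(S{\left(E{\left(-2,-5 \right)} \left(-5\right) \right)} \right)} = \left(\frac{9}{1 + 9 \cdot 2 \left(\left(-2\right) \left(-5\right)\right)}\right)^{2} = \left(\frac{9}{1 + 9 \cdot 2 \cdot 10}\right)^{2} = \left(\frac{9}{1 + 9 \cdot 20}\right)^{2} = \left(\frac{9}{1 + 180}\right)^{2} = \left(\frac{9}{181}\right)^{2} = \frac{81}{32761}$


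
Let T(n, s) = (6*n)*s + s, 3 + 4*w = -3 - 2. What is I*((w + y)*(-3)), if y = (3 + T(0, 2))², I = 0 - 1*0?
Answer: 0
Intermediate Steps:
I = 0 (I = 0 + 0 = 0)
w = -2 (w = -¾ + (-3 - 2)/4 = -¾ + (¼)*(-5) = -¾ - 5/4 = -2)
T(n, s) = s + 6*n*s (T(n, s) = 6*n*s + s = s + 6*n*s)
y = 25 (y = (3 + 2*(1 + 6*0))² = (3 + 2*(1 + 0))² = (3 + 2*1)² = (3 + 2)² = 5² = 25)
I*((w + y)*(-3)) = 0*((-2 + 25)*(-3)) = 0*(23*(-3)) = 0*(-69) = 0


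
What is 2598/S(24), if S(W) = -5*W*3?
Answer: -433/60 ≈ -7.2167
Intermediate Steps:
S(W) = -15*W
2598/S(24) = 2598/((-15*24)) = 2598/(-360) = 2598*(-1/360) = -433/60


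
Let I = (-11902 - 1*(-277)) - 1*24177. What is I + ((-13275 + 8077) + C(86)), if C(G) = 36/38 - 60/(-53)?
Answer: -41284906/1007 ≈ -40998.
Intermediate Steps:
C(G) = 2094/1007 (C(G) = 36*(1/38) - 60*(-1/53) = 18/19 + 60/53 = 2094/1007)
I = -35802 (I = (-11902 + 277) - 24177 = -11625 - 24177 = -35802)
I + ((-13275 + 8077) + C(86)) = -35802 + ((-13275 + 8077) + 2094/1007) = -35802 + (-5198 + 2094/1007) = -35802 - 5232292/1007 = -41284906/1007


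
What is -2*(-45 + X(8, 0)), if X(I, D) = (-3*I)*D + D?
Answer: 90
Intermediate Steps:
X(I, D) = D - 3*D*I (X(I, D) = -3*D*I + D = D - 3*D*I)
-2*(-45 + X(8, 0)) = -2*(-45 + 0*(1 - 3*8)) = -2*(-45 + 0*(1 - 24)) = -2*(-45 + 0*(-23)) = -2*(-45 + 0) = -2*(-45) = 90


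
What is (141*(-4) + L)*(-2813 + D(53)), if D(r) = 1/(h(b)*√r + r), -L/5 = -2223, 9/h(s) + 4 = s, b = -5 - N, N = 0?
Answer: -1543347525/52 + 10551*√53/2756 ≈ -2.9680e+7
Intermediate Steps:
b = -5 (b = -5 - 1*0 = -5 + 0 = -5)
h(s) = 9/(-4 + s)
L = 11115 (L = -5*(-2223) = 11115)
D(r) = 1/(r - √r) (D(r) = 1/((9/(-4 - 5))*√r + r) = 1/((9/(-9))*√r + r) = 1/((9*(-⅑))*√r + r) = 1/(-√r + r) = 1/(r - √r))
(141*(-4) + L)*(-2813 + D(53)) = (141*(-4) + 11115)*(-2813 + 1/(53 - √53)) = (-564 + 11115)*(-2813 + 1/(53 - √53)) = 10551*(-2813 + 1/(53 - √53)) = -29679963 + 10551/(53 - √53)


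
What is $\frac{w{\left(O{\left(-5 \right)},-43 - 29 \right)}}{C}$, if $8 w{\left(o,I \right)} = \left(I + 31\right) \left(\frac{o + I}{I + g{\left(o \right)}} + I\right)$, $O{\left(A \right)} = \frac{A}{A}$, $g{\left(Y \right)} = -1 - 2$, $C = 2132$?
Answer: $\frac{5329}{31200} \approx 0.1708$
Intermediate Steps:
$g{\left(Y \right)} = -3$ ($g{\left(Y \right)} = -1 - 2 = -3$)
$O{\left(A \right)} = 1$
$w{\left(o,I \right)} = \frac{\left(31 + I\right) \left(I + \frac{I + o}{-3 + I}\right)}{8}$ ($w{\left(o,I \right)} = \frac{\left(I + 31\right) \left(\frac{o + I}{I - 3} + I\right)}{8} = \frac{\left(31 + I\right) \left(\frac{I + o}{-3 + I} + I\right)}{8} = \frac{\left(31 + I\right) \left(I + \frac{I + o}{-3 + I}\right)}{8}$)
$\frac{w{\left(O{\left(-5 \right)},-43 - 29 \right)}}{C} = \frac{\frac{1}{8} \frac{1}{-3 - 72} \left(\left(-43 - 29\right)^{3} - 62 \left(-43 - 29\right) + 29 \left(-43 - 29\right)^{2} + 31 \cdot 1 + \left(-43 - 29\right) 1\right)}{2132} = \frac{\left(-72\right)^{3} - -4464 + 29 \left(-72\right)^{2} + 31 - 72}{8 \left(-3 - 72\right)} \frac{1}{2132} = \frac{-373248 + 4464 + 29 \cdot 5184 + 31 - 72}{8 \left(-75\right)} \frac{1}{2132} = \frac{1}{8} \left(- \frac{1}{75}\right) \left(-373248 + 4464 + 150336 + 31 - 72\right) \frac{1}{2132} = \frac{1}{8} \left(- \frac{1}{75}\right) \left(-218489\right) \frac{1}{2132} = \frac{218489}{600} \cdot \frac{1}{2132} = \frac{5329}{31200}$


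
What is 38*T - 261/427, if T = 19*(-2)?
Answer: -616849/427 ≈ -1444.6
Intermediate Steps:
T = -38
38*T - 261/427 = 38*(-38) - 261/427 = -1444 - 261*1/427 = -1444 - 261/427 = -616849/427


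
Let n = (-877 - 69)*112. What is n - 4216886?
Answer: -4322838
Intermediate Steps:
n = -105952 (n = -946*112 = -105952)
n - 4216886 = -105952 - 4216886 = -4322838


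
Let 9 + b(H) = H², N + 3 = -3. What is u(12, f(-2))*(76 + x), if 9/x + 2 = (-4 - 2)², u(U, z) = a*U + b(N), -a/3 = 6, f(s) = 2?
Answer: -490077/34 ≈ -14414.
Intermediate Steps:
N = -6 (N = -3 - 3 = -6)
b(H) = -9 + H²
a = -18 (a = -3*6 = -18)
u(U, z) = 27 - 18*U (u(U, z) = -18*U + (-9 + (-6)²) = -18*U + (-9 + 36) = -18*U + 27 = 27 - 18*U)
x = 9/34 (x = 9/(-2 + (-4 - 2)²) = 9/(-2 + (-6)²) = 9/(-2 + 36) = 9/34 ≈ 0.26471)
u(12, f(-2))*(76 + x) = (27 - 18*12)*(76 + 9/34) = (27 - 216)*(2593/34) = -189*2593/34 = -490077/34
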